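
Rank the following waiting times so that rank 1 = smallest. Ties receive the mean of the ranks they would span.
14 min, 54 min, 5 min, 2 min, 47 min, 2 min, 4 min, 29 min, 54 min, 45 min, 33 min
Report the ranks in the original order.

5, 10.5, 4, 1.5, 9, 1.5, 3, 6, 10.5, 8, 7

Sorted (ascending): 2, 2, 4, 5, 14, 29, 33, 45, 47, 54, 54
The 2 values of 2 occupy positions 1–2 → average rank (1+2)/2 = 1.5.
The 2 values of 54 occupy positions 10–11 → average rank (10+11)/2 = 10.5.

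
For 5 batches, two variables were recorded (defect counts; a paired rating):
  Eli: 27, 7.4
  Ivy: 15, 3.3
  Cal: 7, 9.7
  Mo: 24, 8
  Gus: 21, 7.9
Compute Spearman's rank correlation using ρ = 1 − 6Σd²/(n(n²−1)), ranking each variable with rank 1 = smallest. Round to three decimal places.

-0.300

Ranks of variable 1: 5, 2, 1, 4, 3
Ranks of variable 2: 2, 1, 5, 4, 3
d = r₁ − r₂: 3, 1, -4, 0, 0
d²: 9, 1, 16, 0, 0; Σd² = 26
ρ = 1 − 6·26/(5·24) = 1 − 156/120 = -0.300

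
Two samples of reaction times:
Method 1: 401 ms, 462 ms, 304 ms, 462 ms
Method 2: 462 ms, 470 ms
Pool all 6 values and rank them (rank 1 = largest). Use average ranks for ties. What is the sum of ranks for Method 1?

17

Sorted (descending): 470, 462, 462, 462, 401, 304
The 3 values of 462 occupy positions 2–4 → average rank 3.
Method 1 values → pooled ranks: 401→5, 462→3, 304→6, 462→3
Rank sum = 5 + 3 + 6 + 3 = 17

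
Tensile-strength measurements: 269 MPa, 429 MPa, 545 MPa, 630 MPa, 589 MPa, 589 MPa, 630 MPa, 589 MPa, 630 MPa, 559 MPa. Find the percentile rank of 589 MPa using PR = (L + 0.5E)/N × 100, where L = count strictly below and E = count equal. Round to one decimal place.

N = 10.
Strictly below 589: 4. Equal to 589: 3.
PR = (4 + 0.5·3)/10 × 100 = 55.0

55.0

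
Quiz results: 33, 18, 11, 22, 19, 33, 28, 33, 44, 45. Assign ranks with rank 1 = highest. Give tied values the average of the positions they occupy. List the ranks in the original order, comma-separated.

Sorted (descending): 45, 44, 33, 33, 33, 28, 22, 19, 18, 11
The 3 values of 33 occupy positions 3–5 → average rank 4.

4, 9, 10, 7, 8, 4, 6, 4, 2, 1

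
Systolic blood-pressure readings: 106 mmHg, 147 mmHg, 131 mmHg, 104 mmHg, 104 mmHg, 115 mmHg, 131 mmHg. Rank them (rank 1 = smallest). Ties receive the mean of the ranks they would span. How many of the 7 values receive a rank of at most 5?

4

Sorted (ascending): 104, 104, 106, 115, 131, 131, 147
The 2 values of 104 occupy positions 1–2 → average rank (1+2)/2 = 1.5.
The 2 values of 131 occupy positions 5–6 → average rank (5+6)/2 = 5.5.
Ranks ≤ 5: {1.5, 1.5, 3, 4} → 4 values.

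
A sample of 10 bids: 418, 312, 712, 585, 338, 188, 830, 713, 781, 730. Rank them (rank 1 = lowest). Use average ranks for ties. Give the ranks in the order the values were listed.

4, 2, 6, 5, 3, 1, 10, 7, 9, 8

Sorted (ascending): 188, 312, 338, 418, 585, 712, 713, 730, 781, 830
No ties — each value takes its position as its rank.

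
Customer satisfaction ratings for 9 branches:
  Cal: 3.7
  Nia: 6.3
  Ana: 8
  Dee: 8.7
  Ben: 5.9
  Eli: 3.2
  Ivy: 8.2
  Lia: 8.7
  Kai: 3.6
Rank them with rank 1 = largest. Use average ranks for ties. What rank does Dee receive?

Sorted (descending): 8.7, 8.7, 8.2, 8, 6.3, 5.9, 3.7, 3.6, 3.2
The 2 values of 8.7 occupy positions 1–2 → average rank (1+2)/2 = 1.5.
Dee has value 8.7 → rank 1.5.

1.5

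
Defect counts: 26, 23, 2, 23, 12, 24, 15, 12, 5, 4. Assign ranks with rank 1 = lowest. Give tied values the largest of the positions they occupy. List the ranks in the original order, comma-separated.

Sorted (ascending): 2, 4, 5, 12, 12, 15, 23, 23, 24, 26
The 2 values of 12 occupy positions 4–5 → each gets rank 5.
The 2 values of 23 occupy positions 7–8 → each gets rank 8.

10, 8, 1, 8, 5, 9, 6, 5, 3, 2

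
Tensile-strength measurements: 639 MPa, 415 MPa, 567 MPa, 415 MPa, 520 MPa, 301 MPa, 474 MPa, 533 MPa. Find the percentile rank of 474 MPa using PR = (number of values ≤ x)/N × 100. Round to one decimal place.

50.0

N = 8.
Strictly below 474: 3. Equal to 474: 1.
PR = 4/8 × 100 = 50.0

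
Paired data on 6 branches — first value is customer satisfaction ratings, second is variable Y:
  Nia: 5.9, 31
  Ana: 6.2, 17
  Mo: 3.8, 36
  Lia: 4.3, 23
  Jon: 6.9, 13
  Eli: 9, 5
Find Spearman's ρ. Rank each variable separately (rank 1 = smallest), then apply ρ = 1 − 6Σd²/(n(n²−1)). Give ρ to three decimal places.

-0.943

Ranks of variable 1: 3, 4, 1, 2, 5, 6
Ranks of variable 2: 5, 3, 6, 4, 2, 1
d = r₁ − r₂: -2, 1, -5, -2, 3, 5
d²: 4, 1, 25, 4, 9, 25; Σd² = 68
ρ = 1 − 6·68/(6·35) = 1 − 408/210 = -0.943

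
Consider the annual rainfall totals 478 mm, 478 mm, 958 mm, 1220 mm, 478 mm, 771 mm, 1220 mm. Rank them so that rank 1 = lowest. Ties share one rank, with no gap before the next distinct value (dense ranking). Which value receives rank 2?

771

Sorted (ascending): 478, 478, 478, 771, 958, 1220, 1220
The 3 values of 478 share dense rank 1.
The 2 values of 1220 share dense rank 4.
Remaining distinct values take the next consecutive integers.
Rank 2 → value 771.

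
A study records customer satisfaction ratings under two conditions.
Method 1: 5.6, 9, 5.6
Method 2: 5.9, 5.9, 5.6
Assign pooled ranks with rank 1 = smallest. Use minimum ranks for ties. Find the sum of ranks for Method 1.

8

Sorted (ascending): 5.6, 5.6, 5.6, 5.9, 5.9, 9
The 3 values of 5.6 occupy positions 1–3 → each gets rank 1.
The 2 values of 5.9 occupy positions 4–5 → each gets rank 4.
Method 1 values → pooled ranks: 5.6→1, 9→6, 5.6→1
Rank sum = 1 + 6 + 1 = 8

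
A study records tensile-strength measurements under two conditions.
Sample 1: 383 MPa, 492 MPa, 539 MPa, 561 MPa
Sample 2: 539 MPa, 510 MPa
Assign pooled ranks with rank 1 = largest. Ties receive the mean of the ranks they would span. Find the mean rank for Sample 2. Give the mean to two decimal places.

3.25

Sorted (descending): 561, 539, 539, 510, 492, 383
The 2 values of 539 occupy positions 2–3 → average rank (2+3)/2 = 2.5.
Sample 2 values → pooled ranks: 539→2.5, 510→4
Mean rank = (2.5 + 4) / 2 = 3.25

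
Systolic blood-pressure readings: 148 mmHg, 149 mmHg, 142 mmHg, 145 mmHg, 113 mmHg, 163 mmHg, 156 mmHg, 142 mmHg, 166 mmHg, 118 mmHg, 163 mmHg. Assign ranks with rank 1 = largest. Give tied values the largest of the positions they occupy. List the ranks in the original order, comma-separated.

Sorted (descending): 166, 163, 163, 156, 149, 148, 145, 142, 142, 118, 113
The 2 values of 163 occupy positions 2–3 → each gets rank 3.
The 2 values of 142 occupy positions 8–9 → each gets rank 9.

6, 5, 9, 7, 11, 3, 4, 9, 1, 10, 3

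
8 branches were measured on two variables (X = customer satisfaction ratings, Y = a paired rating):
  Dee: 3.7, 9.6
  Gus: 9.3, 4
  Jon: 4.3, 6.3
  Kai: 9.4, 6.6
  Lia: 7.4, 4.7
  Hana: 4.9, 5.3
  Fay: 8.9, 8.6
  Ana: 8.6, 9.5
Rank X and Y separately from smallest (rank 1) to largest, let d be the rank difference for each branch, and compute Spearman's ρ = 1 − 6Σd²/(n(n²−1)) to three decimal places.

Ranks of variable 1: 1, 7, 2, 8, 4, 3, 6, 5
Ranks of variable 2: 8, 1, 4, 5, 2, 3, 6, 7
d = r₁ − r₂: -7, 6, -2, 3, 2, 0, 0, -2
d²: 49, 36, 4, 9, 4, 0, 0, 4; Σd² = 106
ρ = 1 − 6·106/(8·63) = 1 − 636/504 = -0.262

-0.262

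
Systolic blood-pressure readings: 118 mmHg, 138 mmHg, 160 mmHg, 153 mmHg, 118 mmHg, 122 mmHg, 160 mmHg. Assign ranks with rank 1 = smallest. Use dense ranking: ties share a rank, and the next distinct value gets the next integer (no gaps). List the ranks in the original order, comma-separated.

Sorted (ascending): 118, 118, 122, 138, 153, 160, 160
The 2 values of 118 share dense rank 1.
The 2 values of 160 share dense rank 5.
Remaining distinct values take the next consecutive integers.

1, 3, 5, 4, 1, 2, 5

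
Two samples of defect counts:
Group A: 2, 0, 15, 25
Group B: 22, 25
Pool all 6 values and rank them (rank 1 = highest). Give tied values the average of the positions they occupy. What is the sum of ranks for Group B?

4.5

Sorted (descending): 25, 25, 22, 15, 2, 0
The 2 values of 25 occupy positions 1–2 → average rank (1+2)/2 = 1.5.
Group B values → pooled ranks: 22→3, 25→1.5
Rank sum = 3 + 1.5 = 4.5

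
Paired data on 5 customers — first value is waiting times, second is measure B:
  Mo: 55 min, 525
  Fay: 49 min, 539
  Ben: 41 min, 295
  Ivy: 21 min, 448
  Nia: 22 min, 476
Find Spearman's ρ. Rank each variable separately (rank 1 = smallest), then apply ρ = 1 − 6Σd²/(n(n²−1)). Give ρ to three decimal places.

0.600

Ranks of variable 1: 5, 4, 3, 1, 2
Ranks of variable 2: 4, 5, 1, 2, 3
d = r₁ − r₂: 1, -1, 2, -1, -1
d²: 1, 1, 4, 1, 1; Σd² = 8
ρ = 1 − 6·8/(5·24) = 1 − 48/120 = 0.600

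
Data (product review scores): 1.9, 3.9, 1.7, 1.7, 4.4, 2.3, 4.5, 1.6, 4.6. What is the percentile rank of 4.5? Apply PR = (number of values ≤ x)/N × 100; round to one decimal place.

88.9

N = 9.
Strictly below 4.5: 7. Equal to 4.5: 1.
PR = 8/9 × 100 = 88.9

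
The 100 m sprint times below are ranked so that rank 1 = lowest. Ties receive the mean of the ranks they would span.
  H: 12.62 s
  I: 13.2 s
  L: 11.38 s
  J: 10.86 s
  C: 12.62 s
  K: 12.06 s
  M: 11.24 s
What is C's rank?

Sorted (ascending): 10.86, 11.24, 11.38, 12.06, 12.62, 12.62, 13.2
The 2 values of 12.62 occupy positions 5–6 → average rank (5+6)/2 = 5.5.
C has value 12.62 s → rank 5.5.

5.5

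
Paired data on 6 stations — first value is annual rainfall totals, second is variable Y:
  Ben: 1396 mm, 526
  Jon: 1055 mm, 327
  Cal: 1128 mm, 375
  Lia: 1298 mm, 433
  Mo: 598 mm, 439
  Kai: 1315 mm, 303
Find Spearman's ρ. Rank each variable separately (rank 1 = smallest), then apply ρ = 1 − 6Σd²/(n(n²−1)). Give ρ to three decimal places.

0.086

Ranks of variable 1: 6, 2, 3, 4, 1, 5
Ranks of variable 2: 6, 2, 3, 4, 5, 1
d = r₁ − r₂: 0, 0, 0, 0, -4, 4
d²: 0, 0, 0, 0, 16, 16; Σd² = 32
ρ = 1 − 6·32/(6·35) = 1 − 192/210 = 0.086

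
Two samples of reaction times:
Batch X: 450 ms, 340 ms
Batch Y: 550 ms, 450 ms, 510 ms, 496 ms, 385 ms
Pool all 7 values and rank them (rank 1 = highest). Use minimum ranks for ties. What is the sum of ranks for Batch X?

Sorted (descending): 550, 510, 496, 450, 450, 385, 340
The 2 values of 450 occupy positions 4–5 → each gets rank 4.
Batch X values → pooled ranks: 450→4, 340→7
Rank sum = 4 + 7 = 11

11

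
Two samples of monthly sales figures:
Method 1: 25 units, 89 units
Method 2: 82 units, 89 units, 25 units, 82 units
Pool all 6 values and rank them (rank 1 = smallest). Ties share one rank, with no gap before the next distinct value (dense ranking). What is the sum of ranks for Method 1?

4

Sorted (ascending): 25, 25, 82, 82, 89, 89
The 2 values of 25 share dense rank 1.
The 2 values of 82 share dense rank 2.
The 2 values of 89 share dense rank 3.
Method 1 values → pooled ranks: 25→1, 89→3
Rank sum = 1 + 3 = 4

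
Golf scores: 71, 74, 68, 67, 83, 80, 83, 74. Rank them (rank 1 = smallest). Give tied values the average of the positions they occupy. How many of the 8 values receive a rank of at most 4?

Sorted (ascending): 67, 68, 71, 74, 74, 80, 83, 83
The 2 values of 74 occupy positions 4–5 → average rank (4+5)/2 = 4.5.
The 2 values of 83 occupy positions 7–8 → average rank (7+8)/2 = 7.5.
Ranks ≤ 4: {1, 2, 3} → 3 values.

3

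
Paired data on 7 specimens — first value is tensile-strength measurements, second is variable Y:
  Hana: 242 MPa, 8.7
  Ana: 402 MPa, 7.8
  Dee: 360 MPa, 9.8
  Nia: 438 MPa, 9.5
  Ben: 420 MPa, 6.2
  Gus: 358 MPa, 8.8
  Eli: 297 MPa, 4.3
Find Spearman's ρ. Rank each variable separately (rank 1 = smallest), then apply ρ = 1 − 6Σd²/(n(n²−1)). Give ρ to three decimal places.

Ranks of variable 1: 1, 5, 4, 7, 6, 3, 2
Ranks of variable 2: 4, 3, 7, 6, 2, 5, 1
d = r₁ − r₂: -3, 2, -3, 1, 4, -2, 1
d²: 9, 4, 9, 1, 16, 4, 1; Σd² = 44
ρ = 1 − 6·44/(7·48) = 1 − 264/336 = 0.214

0.214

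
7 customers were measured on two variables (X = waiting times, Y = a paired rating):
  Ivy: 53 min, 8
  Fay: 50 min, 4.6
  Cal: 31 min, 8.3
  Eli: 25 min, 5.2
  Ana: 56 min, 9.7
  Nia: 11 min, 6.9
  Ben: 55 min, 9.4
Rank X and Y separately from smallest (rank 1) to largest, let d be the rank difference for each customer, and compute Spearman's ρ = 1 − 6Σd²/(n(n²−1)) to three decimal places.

Ranks of variable 1: 5, 4, 3, 2, 7, 1, 6
Ranks of variable 2: 4, 1, 5, 2, 7, 3, 6
d = r₁ − r₂: 1, 3, -2, 0, 0, -2, 0
d²: 1, 9, 4, 0, 0, 4, 0; Σd² = 18
ρ = 1 − 6·18/(7·48) = 1 − 108/336 = 0.679

0.679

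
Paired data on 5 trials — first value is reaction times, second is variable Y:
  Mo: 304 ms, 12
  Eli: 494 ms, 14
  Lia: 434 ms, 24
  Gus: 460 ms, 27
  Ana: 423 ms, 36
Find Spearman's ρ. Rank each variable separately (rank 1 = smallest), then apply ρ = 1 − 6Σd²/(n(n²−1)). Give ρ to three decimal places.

Ranks of variable 1: 1, 5, 3, 4, 2
Ranks of variable 2: 1, 2, 3, 4, 5
d = r₁ − r₂: 0, 3, 0, 0, -3
d²: 0, 9, 0, 0, 9; Σd² = 18
ρ = 1 − 6·18/(5·24) = 1 − 108/120 = 0.100

0.100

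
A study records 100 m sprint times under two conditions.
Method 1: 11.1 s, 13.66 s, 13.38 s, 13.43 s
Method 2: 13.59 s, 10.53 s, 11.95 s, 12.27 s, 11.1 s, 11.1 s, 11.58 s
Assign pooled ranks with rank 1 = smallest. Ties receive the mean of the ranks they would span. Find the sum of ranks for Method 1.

Sorted (ascending): 10.53, 11.1, 11.1, 11.1, 11.58, 11.95, 12.27, 13.38, 13.43, 13.59, 13.66
The 3 values of 11.1 occupy positions 2–4 → average rank 3.
Method 1 values → pooled ranks: 11.1→3, 13.66→11, 13.38→8, 13.43→9
Rank sum = 3 + 11 + 8 + 9 = 31

31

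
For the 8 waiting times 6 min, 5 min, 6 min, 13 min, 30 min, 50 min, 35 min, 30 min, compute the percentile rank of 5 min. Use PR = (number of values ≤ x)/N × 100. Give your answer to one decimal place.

12.5

N = 8.
Strictly below 5: 0. Equal to 5: 1.
PR = 1/8 × 100 = 12.5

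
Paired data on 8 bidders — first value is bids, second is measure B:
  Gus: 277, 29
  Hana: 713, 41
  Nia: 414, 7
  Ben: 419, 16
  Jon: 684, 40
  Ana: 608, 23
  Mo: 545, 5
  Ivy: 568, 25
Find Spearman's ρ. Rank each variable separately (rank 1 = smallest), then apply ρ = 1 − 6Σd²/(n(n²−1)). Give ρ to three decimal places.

0.548

Ranks of variable 1: 1, 8, 2, 3, 7, 6, 4, 5
Ranks of variable 2: 6, 8, 2, 3, 7, 4, 1, 5
d = r₁ − r₂: -5, 0, 0, 0, 0, 2, 3, 0
d²: 25, 0, 0, 0, 0, 4, 9, 0; Σd² = 38
ρ = 1 − 6·38/(8·63) = 1 − 228/504 = 0.548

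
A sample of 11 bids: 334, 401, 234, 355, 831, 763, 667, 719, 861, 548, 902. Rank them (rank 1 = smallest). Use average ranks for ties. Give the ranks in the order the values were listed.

2, 4, 1, 3, 9, 8, 6, 7, 10, 5, 11

Sorted (ascending): 234, 334, 355, 401, 548, 667, 719, 763, 831, 861, 902
No ties — each value takes its position as its rank.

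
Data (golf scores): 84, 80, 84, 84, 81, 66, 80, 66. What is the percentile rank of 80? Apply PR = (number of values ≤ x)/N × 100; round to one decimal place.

N = 8.
Strictly below 80: 2. Equal to 80: 2.
PR = 4/8 × 100 = 50.0

50.0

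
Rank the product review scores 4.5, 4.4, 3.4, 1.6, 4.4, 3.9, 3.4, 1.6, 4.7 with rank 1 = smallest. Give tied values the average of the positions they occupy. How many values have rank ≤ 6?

Sorted (ascending): 1.6, 1.6, 3.4, 3.4, 3.9, 4.4, 4.4, 4.5, 4.7
The 2 values of 1.6 occupy positions 1–2 → average rank (1+2)/2 = 1.5.
The 2 values of 3.4 occupy positions 3–4 → average rank (3+4)/2 = 3.5.
The 2 values of 4.4 occupy positions 6–7 → average rank (6+7)/2 = 6.5.
Ranks ≤ 6: {1.5, 1.5, 3.5, 3.5, 5} → 5 values.

5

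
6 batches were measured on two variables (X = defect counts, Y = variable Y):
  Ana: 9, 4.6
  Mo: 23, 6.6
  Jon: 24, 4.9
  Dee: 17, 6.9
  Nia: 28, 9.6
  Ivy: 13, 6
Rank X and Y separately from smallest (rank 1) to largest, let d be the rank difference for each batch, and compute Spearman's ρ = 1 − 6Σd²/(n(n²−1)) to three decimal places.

Ranks of variable 1: 1, 4, 5, 3, 6, 2
Ranks of variable 2: 1, 4, 2, 5, 6, 3
d = r₁ − r₂: 0, 0, 3, -2, 0, -1
d²: 0, 0, 9, 4, 0, 1; Σd² = 14
ρ = 1 − 6·14/(6·35) = 1 − 84/210 = 0.600

0.600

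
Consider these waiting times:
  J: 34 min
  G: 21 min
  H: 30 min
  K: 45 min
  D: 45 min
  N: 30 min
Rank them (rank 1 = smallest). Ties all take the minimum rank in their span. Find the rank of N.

Sorted (ascending): 21, 30, 30, 34, 45, 45
The 2 values of 30 occupy positions 2–3 → each gets rank 2.
The 2 values of 45 occupy positions 5–6 → each gets rank 5.
N has value 30 min → rank 2.

2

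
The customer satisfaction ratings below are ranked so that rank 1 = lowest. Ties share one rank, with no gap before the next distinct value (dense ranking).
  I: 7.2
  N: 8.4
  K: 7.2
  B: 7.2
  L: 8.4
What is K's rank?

Sorted (ascending): 7.2, 7.2, 7.2, 8.4, 8.4
The 3 values of 7.2 share dense rank 1.
The 2 values of 8.4 share dense rank 2.
K has value 7.2 → rank 1.

1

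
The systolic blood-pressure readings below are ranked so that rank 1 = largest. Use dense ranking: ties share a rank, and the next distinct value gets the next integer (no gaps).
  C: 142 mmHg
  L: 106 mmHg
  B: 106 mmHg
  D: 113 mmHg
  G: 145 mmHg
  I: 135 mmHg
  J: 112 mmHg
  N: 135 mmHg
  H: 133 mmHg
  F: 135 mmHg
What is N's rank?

Sorted (descending): 145, 142, 135, 135, 135, 133, 113, 112, 106, 106
The 3 values of 135 share dense rank 3.
The 2 values of 106 share dense rank 7.
Remaining distinct values take the next consecutive integers.
N has value 135 mmHg → rank 3.

3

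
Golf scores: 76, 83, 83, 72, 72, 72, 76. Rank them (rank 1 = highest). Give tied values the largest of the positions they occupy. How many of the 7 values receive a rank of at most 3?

Sorted (descending): 83, 83, 76, 76, 72, 72, 72
The 2 values of 83 occupy positions 1–2 → each gets rank 2.
The 2 values of 76 occupy positions 3–4 → each gets rank 4.
The 3 values of 72 occupy positions 5–7 → each gets rank 7.
Ranks ≤ 3: {2, 2} → 2 values.

2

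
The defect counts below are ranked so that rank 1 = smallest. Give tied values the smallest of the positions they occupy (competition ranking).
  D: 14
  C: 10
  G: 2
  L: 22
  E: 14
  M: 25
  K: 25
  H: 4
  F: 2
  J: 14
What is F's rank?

1

Sorted (ascending): 2, 2, 4, 10, 14, 14, 14, 22, 25, 25
The 2 values of 2 occupy positions 1–2 → each gets rank 1.
The 3 values of 14 occupy positions 5–7 → each gets rank 5.
The 2 values of 25 occupy positions 9–10 → each gets rank 9.
F has value 2 → rank 1.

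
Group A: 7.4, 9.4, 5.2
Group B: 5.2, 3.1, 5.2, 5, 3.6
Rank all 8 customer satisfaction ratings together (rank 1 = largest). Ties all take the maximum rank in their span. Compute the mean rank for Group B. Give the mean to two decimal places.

6.20

Sorted (descending): 9.4, 7.4, 5.2, 5.2, 5.2, 5, 3.6, 3.1
The 3 values of 5.2 occupy positions 3–5 → each gets rank 5.
Group B values → pooled ranks: 5.2→5, 3.1→8, 5.2→5, 5→6, 3.6→7
Mean rank = (5 + 8 + 5 + 6 + 7) / 5 = 6.20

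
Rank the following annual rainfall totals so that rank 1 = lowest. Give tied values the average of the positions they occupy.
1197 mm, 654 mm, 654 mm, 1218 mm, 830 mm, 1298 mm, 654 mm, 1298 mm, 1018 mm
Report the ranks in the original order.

Sorted (ascending): 654, 654, 654, 830, 1018, 1197, 1218, 1298, 1298
The 3 values of 654 occupy positions 1–3 → average rank 2.
The 2 values of 1298 occupy positions 8–9 → average rank (8+9)/2 = 8.5.

6, 2, 2, 7, 4, 8.5, 2, 8.5, 5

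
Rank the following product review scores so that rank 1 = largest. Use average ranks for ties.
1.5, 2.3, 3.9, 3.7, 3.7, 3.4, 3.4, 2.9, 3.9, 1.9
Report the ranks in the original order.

10, 8, 1.5, 3.5, 3.5, 5.5, 5.5, 7, 1.5, 9

Sorted (descending): 3.9, 3.9, 3.7, 3.7, 3.4, 3.4, 2.9, 2.3, 1.9, 1.5
The 2 values of 3.9 occupy positions 1–2 → average rank (1+2)/2 = 1.5.
The 2 values of 3.7 occupy positions 3–4 → average rank (3+4)/2 = 3.5.
The 2 values of 3.4 occupy positions 5–6 → average rank (5+6)/2 = 5.5.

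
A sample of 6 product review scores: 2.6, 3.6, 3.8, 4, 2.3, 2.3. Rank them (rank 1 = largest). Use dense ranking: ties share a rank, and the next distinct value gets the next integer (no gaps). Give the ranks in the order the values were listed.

4, 3, 2, 1, 5, 5

Sorted (descending): 4, 3.8, 3.6, 2.6, 2.3, 2.3
The 2 values of 2.3 share dense rank 5.
Remaining distinct values take the next consecutive integers.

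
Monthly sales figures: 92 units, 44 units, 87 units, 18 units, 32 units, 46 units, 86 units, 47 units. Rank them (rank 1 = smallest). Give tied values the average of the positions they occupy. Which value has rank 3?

44

Sorted (ascending): 18, 32, 44, 46, 47, 86, 87, 92
No ties — each value takes its position as its rank.
Rank 3 → value 44.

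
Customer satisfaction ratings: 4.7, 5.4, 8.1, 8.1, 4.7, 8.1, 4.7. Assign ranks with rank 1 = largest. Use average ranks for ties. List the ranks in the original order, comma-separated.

6, 4, 2, 2, 6, 2, 6

Sorted (descending): 8.1, 8.1, 8.1, 5.4, 4.7, 4.7, 4.7
The 3 values of 8.1 occupy positions 1–3 → average rank 2.
The 3 values of 4.7 occupy positions 5–7 → average rank 6.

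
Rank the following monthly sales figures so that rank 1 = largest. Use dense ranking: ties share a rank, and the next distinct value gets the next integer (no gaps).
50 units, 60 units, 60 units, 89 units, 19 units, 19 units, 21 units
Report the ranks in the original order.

3, 2, 2, 1, 5, 5, 4

Sorted (descending): 89, 60, 60, 50, 21, 19, 19
The 2 values of 60 share dense rank 2.
The 2 values of 19 share dense rank 5.
Remaining distinct values take the next consecutive integers.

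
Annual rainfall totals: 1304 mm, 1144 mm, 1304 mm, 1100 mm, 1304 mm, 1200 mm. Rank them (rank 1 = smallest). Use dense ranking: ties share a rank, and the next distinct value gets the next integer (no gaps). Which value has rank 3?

Sorted (ascending): 1100, 1144, 1200, 1304, 1304, 1304
The 3 values of 1304 share dense rank 4.
Remaining distinct values take the next consecutive integers.
Rank 3 → value 1200.

1200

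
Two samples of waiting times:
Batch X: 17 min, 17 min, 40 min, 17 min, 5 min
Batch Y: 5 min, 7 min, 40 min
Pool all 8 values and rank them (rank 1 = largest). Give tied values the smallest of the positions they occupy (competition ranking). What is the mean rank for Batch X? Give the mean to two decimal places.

3.40

Sorted (descending): 40, 40, 17, 17, 17, 7, 5, 5
The 2 values of 40 occupy positions 1–2 → each gets rank 1.
The 3 values of 17 occupy positions 3–5 → each gets rank 3.
The 2 values of 5 occupy positions 7–8 → each gets rank 7.
Batch X values → pooled ranks: 17→3, 17→3, 40→1, 17→3, 5→7
Mean rank = (3 + 3 + 1 + 3 + 7) / 5 = 3.40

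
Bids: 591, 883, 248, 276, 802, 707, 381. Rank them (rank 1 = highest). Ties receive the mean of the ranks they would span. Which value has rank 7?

248

Sorted (descending): 883, 802, 707, 591, 381, 276, 248
No ties — each value takes its position as its rank.
Rank 7 → value 248.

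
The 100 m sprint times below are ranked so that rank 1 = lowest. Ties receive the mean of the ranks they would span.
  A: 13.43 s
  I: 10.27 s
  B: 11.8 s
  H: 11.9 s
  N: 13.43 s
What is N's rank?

4.5

Sorted (ascending): 10.27, 11.8, 11.9, 13.43, 13.43
The 2 values of 13.43 occupy positions 4–5 → average rank (4+5)/2 = 4.5.
N has value 13.43 s → rank 4.5.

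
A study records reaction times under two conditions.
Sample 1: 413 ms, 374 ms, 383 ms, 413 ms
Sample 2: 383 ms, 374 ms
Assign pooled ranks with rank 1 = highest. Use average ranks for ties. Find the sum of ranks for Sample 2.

9

Sorted (descending): 413, 413, 383, 383, 374, 374
The 2 values of 413 occupy positions 1–2 → average rank (1+2)/2 = 1.5.
The 2 values of 383 occupy positions 3–4 → average rank (3+4)/2 = 3.5.
The 2 values of 374 occupy positions 5–6 → average rank (5+6)/2 = 5.5.
Sample 2 values → pooled ranks: 383→3.5, 374→5.5
Rank sum = 3.5 + 5.5 = 9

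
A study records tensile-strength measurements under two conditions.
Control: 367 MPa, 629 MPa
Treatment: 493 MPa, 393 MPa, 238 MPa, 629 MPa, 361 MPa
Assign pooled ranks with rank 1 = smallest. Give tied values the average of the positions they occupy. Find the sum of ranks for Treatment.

18.5

Sorted (ascending): 238, 361, 367, 393, 493, 629, 629
The 2 values of 629 occupy positions 6–7 → average rank (6+7)/2 = 6.5.
Treatment values → pooled ranks: 493→5, 393→4, 238→1, 629→6.5, 361→2
Rank sum = 5 + 4 + 1 + 6.5 + 2 = 18.5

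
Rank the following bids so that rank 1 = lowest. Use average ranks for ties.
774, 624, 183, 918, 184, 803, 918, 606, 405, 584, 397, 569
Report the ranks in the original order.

9, 8, 1, 11.5, 2, 10, 11.5, 7, 4, 6, 3, 5

Sorted (ascending): 183, 184, 397, 405, 569, 584, 606, 624, 774, 803, 918, 918
The 2 values of 918 occupy positions 11–12 → average rank (11+12)/2 = 11.5.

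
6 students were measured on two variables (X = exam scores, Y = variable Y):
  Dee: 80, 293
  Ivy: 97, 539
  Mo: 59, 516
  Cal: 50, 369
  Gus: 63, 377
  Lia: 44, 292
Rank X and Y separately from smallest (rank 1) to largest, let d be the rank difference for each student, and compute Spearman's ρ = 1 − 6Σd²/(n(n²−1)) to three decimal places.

Ranks of variable 1: 5, 6, 3, 2, 4, 1
Ranks of variable 2: 2, 6, 5, 3, 4, 1
d = r₁ − r₂: 3, 0, -2, -1, 0, 0
d²: 9, 0, 4, 1, 0, 0; Σd² = 14
ρ = 1 − 6·14/(6·35) = 1 − 84/210 = 0.600

0.600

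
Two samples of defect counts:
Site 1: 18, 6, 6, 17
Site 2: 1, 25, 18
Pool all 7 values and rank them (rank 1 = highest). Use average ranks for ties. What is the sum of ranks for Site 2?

10.5

Sorted (descending): 25, 18, 18, 17, 6, 6, 1
The 2 values of 18 occupy positions 2–3 → average rank (2+3)/2 = 2.5.
The 2 values of 6 occupy positions 5–6 → average rank (5+6)/2 = 5.5.
Site 2 values → pooled ranks: 1→7, 25→1, 18→2.5
Rank sum = 7 + 1 + 2.5 = 10.5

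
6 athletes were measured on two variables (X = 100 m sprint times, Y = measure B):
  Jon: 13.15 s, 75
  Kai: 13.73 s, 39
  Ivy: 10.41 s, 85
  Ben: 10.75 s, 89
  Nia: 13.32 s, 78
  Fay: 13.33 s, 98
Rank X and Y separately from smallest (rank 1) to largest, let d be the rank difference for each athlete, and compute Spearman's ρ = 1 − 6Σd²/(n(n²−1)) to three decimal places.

Ranks of variable 1: 3, 6, 1, 2, 4, 5
Ranks of variable 2: 2, 1, 4, 5, 3, 6
d = r₁ − r₂: 1, 5, -3, -3, 1, -1
d²: 1, 25, 9, 9, 1, 1; Σd² = 46
ρ = 1 − 6·46/(6·35) = 1 − 276/210 = -0.314

-0.314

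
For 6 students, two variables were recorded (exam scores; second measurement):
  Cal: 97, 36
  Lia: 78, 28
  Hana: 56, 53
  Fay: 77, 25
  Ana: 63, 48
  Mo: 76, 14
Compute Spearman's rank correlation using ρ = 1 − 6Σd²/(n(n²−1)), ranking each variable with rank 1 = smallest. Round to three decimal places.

-0.429

Ranks of variable 1: 6, 5, 1, 4, 2, 3
Ranks of variable 2: 4, 3, 6, 2, 5, 1
d = r₁ − r₂: 2, 2, -5, 2, -3, 2
d²: 4, 4, 25, 4, 9, 4; Σd² = 50
ρ = 1 − 6·50/(6·35) = 1 − 300/210 = -0.429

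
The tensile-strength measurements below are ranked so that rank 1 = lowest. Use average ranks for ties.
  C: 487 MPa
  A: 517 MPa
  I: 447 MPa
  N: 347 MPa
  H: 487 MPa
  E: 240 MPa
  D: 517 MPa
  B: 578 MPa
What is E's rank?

1

Sorted (ascending): 240, 347, 447, 487, 487, 517, 517, 578
The 2 values of 487 occupy positions 4–5 → average rank (4+5)/2 = 4.5.
The 2 values of 517 occupy positions 6–7 → average rank (6+7)/2 = 6.5.
E has value 240 MPa → rank 1.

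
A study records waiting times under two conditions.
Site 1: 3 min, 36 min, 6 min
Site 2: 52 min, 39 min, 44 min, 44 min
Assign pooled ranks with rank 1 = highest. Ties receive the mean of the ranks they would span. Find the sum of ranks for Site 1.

Sorted (descending): 52, 44, 44, 39, 36, 6, 3
The 2 values of 44 occupy positions 2–3 → average rank (2+3)/2 = 2.5.
Site 1 values → pooled ranks: 3→7, 36→5, 6→6
Rank sum = 7 + 5 + 6 = 18

18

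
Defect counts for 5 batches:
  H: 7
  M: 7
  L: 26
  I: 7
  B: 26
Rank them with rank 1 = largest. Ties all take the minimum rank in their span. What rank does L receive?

1

Sorted (descending): 26, 26, 7, 7, 7
The 2 values of 26 occupy positions 1–2 → each gets rank 1.
The 3 values of 7 occupy positions 3–5 → each gets rank 3.
L has value 26 → rank 1.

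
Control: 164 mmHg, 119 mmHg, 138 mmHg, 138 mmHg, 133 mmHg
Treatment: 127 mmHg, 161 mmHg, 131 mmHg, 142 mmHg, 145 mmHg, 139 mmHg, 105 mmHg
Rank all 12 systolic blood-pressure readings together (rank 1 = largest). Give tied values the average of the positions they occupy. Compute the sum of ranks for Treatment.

45

Sorted (descending): 164, 161, 145, 142, 139, 138, 138, 133, 131, 127, 119, 105
The 2 values of 138 occupy positions 6–7 → average rank (6+7)/2 = 6.5.
Treatment values → pooled ranks: 127→10, 161→2, 131→9, 142→4, 145→3, 139→5, 105→12
Rank sum = 10 + 2 + 9 + 4 + 3 + 5 + 12 = 45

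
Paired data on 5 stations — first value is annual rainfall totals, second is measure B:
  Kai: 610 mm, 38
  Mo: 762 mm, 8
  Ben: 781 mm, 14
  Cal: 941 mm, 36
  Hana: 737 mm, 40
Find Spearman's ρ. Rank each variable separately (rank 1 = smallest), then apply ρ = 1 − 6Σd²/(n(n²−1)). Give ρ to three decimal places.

-0.500

Ranks of variable 1: 1, 3, 4, 5, 2
Ranks of variable 2: 4, 1, 2, 3, 5
d = r₁ − r₂: -3, 2, 2, 2, -3
d²: 9, 4, 4, 4, 9; Σd² = 30
ρ = 1 − 6·30/(5·24) = 1 − 180/120 = -0.500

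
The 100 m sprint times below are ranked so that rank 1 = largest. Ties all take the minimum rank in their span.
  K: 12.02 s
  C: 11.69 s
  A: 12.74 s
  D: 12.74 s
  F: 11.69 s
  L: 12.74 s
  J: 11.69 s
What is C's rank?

5

Sorted (descending): 12.74, 12.74, 12.74, 12.02, 11.69, 11.69, 11.69
The 3 values of 12.74 occupy positions 1–3 → each gets rank 1.
The 3 values of 11.69 occupy positions 5–7 → each gets rank 5.
C has value 11.69 s → rank 5.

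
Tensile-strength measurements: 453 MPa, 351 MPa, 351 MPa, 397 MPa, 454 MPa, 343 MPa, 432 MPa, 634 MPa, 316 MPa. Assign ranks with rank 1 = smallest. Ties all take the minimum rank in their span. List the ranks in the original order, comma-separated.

7, 3, 3, 5, 8, 2, 6, 9, 1

Sorted (ascending): 316, 343, 351, 351, 397, 432, 453, 454, 634
The 2 values of 351 occupy positions 3–4 → each gets rank 3.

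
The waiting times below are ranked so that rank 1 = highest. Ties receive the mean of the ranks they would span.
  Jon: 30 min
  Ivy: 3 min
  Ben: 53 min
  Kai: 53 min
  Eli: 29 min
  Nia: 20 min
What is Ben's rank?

Sorted (descending): 53, 53, 30, 29, 20, 3
The 2 values of 53 occupy positions 1–2 → average rank (1+2)/2 = 1.5.
Ben has value 53 min → rank 1.5.

1.5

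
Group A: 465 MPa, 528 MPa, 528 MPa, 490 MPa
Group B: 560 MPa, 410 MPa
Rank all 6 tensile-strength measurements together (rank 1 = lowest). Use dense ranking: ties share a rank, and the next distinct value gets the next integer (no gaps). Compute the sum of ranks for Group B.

6

Sorted (ascending): 410, 465, 490, 528, 528, 560
The 2 values of 528 share dense rank 4.
Remaining distinct values take the next consecutive integers.
Group B values → pooled ranks: 560→5, 410→1
Rank sum = 5 + 1 = 6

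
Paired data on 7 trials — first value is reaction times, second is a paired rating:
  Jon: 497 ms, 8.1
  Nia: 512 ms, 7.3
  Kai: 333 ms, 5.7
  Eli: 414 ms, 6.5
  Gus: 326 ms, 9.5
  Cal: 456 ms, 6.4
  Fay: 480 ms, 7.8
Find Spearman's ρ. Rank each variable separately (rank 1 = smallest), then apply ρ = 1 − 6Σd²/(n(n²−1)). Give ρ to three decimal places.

0.107

Ranks of variable 1: 6, 7, 2, 3, 1, 4, 5
Ranks of variable 2: 6, 4, 1, 3, 7, 2, 5
d = r₁ − r₂: 0, 3, 1, 0, -6, 2, 0
d²: 0, 9, 1, 0, 36, 4, 0; Σd² = 50
ρ = 1 − 6·50/(7·48) = 1 − 300/336 = 0.107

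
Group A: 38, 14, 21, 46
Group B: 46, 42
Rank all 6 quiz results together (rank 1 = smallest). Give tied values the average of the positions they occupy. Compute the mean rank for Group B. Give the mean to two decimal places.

4.75

Sorted (ascending): 14, 21, 38, 42, 46, 46
The 2 values of 46 occupy positions 5–6 → average rank (5+6)/2 = 5.5.
Group B values → pooled ranks: 46→5.5, 42→4
Mean rank = (5.5 + 4) / 2 = 4.75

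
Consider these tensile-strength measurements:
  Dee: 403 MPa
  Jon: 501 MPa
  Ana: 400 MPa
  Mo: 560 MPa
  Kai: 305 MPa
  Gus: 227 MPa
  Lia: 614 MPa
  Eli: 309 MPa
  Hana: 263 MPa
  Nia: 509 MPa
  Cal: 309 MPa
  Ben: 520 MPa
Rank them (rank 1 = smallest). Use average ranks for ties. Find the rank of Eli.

4.5

Sorted (ascending): 227, 263, 305, 309, 309, 400, 403, 501, 509, 520, 560, 614
The 2 values of 309 occupy positions 4–5 → average rank (4+5)/2 = 4.5.
Eli has value 309 MPa → rank 4.5.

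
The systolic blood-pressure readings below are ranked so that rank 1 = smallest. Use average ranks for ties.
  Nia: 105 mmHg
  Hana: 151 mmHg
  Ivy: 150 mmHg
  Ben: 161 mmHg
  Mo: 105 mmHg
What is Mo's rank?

1.5

Sorted (ascending): 105, 105, 150, 151, 161
The 2 values of 105 occupy positions 1–2 → average rank (1+2)/2 = 1.5.
Mo has value 105 mmHg → rank 1.5.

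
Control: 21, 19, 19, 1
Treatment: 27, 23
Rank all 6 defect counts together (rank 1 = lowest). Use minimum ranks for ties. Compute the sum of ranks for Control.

Sorted (ascending): 1, 19, 19, 21, 23, 27
The 2 values of 19 occupy positions 2–3 → each gets rank 2.
Control values → pooled ranks: 21→4, 19→2, 19→2, 1→1
Rank sum = 4 + 2 + 2 + 1 = 9

9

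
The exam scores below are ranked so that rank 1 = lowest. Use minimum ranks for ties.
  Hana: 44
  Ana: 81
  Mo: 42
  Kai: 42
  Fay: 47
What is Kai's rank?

Sorted (ascending): 42, 42, 44, 47, 81
The 2 values of 42 occupy positions 1–2 → each gets rank 1.
Kai has value 42 → rank 1.

1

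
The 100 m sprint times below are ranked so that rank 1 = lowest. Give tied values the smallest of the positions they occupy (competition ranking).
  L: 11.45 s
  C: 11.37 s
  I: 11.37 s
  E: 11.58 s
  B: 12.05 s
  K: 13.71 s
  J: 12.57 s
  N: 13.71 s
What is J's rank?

Sorted (ascending): 11.37, 11.37, 11.45, 11.58, 12.05, 12.57, 13.71, 13.71
The 2 values of 11.37 occupy positions 1–2 → each gets rank 1.
The 2 values of 13.71 occupy positions 7–8 → each gets rank 7.
J has value 12.57 s → rank 6.

6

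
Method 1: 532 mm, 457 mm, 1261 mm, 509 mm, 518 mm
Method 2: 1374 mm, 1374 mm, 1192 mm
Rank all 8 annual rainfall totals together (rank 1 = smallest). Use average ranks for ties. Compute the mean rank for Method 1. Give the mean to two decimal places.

3.20

Sorted (ascending): 457, 509, 518, 532, 1192, 1261, 1374, 1374
The 2 values of 1374 occupy positions 7–8 → average rank (7+8)/2 = 7.5.
Method 1 values → pooled ranks: 532→4, 457→1, 1261→6, 509→2, 518→3
Mean rank = (4 + 1 + 6 + 2 + 3) / 5 = 3.20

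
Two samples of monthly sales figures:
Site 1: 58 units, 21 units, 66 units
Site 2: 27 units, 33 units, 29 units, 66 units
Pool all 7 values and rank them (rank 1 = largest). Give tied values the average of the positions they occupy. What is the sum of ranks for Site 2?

16.5

Sorted (descending): 66, 66, 58, 33, 29, 27, 21
The 2 values of 66 occupy positions 1–2 → average rank (1+2)/2 = 1.5.
Site 2 values → pooled ranks: 27→6, 33→4, 29→5, 66→1.5
Rank sum = 6 + 4 + 5 + 1.5 = 16.5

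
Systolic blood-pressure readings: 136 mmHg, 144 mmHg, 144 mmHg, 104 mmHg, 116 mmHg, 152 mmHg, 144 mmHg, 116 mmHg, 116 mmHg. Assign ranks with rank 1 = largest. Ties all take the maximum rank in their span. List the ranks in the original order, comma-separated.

5, 4, 4, 9, 8, 1, 4, 8, 8

Sorted (descending): 152, 144, 144, 144, 136, 116, 116, 116, 104
The 3 values of 144 occupy positions 2–4 → each gets rank 4.
The 3 values of 116 occupy positions 6–8 → each gets rank 8.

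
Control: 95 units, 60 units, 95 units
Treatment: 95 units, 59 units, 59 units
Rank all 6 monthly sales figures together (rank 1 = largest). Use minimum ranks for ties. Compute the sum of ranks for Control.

Sorted (descending): 95, 95, 95, 60, 59, 59
The 3 values of 95 occupy positions 1–3 → each gets rank 1.
The 2 values of 59 occupy positions 5–6 → each gets rank 5.
Control values → pooled ranks: 95→1, 60→4, 95→1
Rank sum = 1 + 4 + 1 = 6

6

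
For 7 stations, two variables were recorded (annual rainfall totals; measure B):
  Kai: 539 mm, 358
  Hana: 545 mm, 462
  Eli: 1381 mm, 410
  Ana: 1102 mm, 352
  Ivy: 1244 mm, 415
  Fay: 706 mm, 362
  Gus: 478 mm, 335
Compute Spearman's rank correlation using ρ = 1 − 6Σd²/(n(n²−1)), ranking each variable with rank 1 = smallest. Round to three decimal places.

Ranks of variable 1: 2, 3, 7, 5, 6, 4, 1
Ranks of variable 2: 3, 7, 5, 2, 6, 4, 1
d = r₁ − r₂: -1, -4, 2, 3, 0, 0, 0
d²: 1, 16, 4, 9, 0, 0, 0; Σd² = 30
ρ = 1 − 6·30/(7·48) = 1 − 180/336 = 0.464

0.464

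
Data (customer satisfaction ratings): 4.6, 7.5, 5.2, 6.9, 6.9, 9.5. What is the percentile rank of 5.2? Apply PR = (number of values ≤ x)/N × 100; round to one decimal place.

N = 6.
Strictly below 5.2: 1. Equal to 5.2: 1.
PR = 2/6 × 100 = 33.3

33.3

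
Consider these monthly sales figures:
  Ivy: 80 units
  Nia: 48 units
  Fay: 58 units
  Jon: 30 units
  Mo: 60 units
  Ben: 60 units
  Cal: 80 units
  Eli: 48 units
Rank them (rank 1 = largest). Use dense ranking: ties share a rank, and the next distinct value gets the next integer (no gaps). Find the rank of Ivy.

Sorted (descending): 80, 80, 60, 60, 58, 48, 48, 30
The 2 values of 80 share dense rank 1.
The 2 values of 60 share dense rank 2.
The 2 values of 48 share dense rank 4.
Remaining distinct values take the next consecutive integers.
Ivy has value 80 units → rank 1.

1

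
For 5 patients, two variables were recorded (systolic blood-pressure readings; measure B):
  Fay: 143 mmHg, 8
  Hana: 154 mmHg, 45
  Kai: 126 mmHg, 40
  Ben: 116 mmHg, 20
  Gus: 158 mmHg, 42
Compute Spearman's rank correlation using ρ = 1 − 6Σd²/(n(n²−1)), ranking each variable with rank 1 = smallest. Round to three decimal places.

0.600

Ranks of variable 1: 3, 4, 2, 1, 5
Ranks of variable 2: 1, 5, 3, 2, 4
d = r₁ − r₂: 2, -1, -1, -1, 1
d²: 4, 1, 1, 1, 1; Σd² = 8
ρ = 1 − 6·8/(5·24) = 1 − 48/120 = 0.600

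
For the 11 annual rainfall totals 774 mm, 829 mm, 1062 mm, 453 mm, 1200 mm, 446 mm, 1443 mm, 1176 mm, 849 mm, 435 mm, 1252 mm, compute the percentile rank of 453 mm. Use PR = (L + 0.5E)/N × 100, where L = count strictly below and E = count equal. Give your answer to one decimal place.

N = 11.
Strictly below 453: 2. Equal to 453: 1.
PR = (2 + 0.5·1)/11 × 100 = 22.7

22.7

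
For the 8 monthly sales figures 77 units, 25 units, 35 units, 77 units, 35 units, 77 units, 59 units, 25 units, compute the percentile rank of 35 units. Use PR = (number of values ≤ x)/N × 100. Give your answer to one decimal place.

N = 8.
Strictly below 35: 2. Equal to 35: 2.
PR = 4/8 × 100 = 50.0

50.0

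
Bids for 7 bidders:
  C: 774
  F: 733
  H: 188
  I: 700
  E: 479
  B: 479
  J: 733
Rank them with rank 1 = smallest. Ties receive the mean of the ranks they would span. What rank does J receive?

5.5

Sorted (ascending): 188, 479, 479, 700, 733, 733, 774
The 2 values of 479 occupy positions 2–3 → average rank (2+3)/2 = 2.5.
The 2 values of 733 occupy positions 5–6 → average rank (5+6)/2 = 5.5.
J has value 733 → rank 5.5.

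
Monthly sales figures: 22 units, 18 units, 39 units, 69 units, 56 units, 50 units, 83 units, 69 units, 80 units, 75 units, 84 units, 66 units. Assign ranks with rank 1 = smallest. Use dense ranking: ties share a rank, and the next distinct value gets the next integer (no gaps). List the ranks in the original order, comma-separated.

2, 1, 3, 7, 5, 4, 10, 7, 9, 8, 11, 6

Sorted (ascending): 18, 22, 39, 50, 56, 66, 69, 69, 75, 80, 83, 84
The 2 values of 69 share dense rank 7.
Remaining distinct values take the next consecutive integers.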